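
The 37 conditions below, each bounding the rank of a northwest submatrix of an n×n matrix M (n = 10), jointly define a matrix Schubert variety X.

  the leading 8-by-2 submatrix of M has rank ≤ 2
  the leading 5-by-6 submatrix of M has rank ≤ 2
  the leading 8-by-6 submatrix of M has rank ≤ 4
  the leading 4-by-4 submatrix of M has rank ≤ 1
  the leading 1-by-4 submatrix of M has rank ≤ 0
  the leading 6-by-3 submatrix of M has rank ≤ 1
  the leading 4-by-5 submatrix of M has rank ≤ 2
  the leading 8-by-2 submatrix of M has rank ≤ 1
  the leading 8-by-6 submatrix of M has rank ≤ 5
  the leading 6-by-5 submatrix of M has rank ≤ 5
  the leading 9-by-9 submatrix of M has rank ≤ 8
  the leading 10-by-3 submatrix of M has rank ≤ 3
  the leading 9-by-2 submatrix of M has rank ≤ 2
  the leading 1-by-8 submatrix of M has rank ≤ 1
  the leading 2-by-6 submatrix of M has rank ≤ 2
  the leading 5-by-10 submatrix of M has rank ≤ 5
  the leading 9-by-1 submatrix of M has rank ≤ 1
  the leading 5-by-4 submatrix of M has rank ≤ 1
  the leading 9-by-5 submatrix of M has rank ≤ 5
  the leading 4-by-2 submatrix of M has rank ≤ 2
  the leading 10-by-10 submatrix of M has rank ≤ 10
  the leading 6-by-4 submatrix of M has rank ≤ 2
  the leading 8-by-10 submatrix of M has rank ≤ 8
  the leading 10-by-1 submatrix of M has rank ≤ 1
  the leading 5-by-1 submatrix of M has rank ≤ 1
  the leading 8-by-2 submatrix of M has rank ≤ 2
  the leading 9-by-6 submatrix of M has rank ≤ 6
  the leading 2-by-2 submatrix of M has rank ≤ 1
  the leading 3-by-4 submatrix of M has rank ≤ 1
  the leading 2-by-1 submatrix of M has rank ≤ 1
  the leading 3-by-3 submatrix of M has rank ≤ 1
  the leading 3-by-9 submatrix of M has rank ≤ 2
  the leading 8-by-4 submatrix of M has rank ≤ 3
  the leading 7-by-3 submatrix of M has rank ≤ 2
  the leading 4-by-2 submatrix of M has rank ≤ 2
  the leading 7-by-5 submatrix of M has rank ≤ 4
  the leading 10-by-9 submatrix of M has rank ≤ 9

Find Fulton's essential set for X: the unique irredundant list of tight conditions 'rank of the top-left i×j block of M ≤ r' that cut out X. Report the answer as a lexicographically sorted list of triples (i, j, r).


Rank table r_w(10×10) implied by the 37 constraints:

  0 | 0 | 0 | 0 | 1 | 1 | 1 | 1 | 1 | 1
  1 | 1 | 1 | 1 | 2 | 2 | 2 | 2 | 2 | 2
  1 | 1 | 1 | 1 | 2 | 2 | 2 | 2 | 2 | 3
  1 | 1 | 1 | 1 | 2 | 2 | 3 | 3 | 3 | 4
  1 | 1 | 1 | 1 | 2 | 2 | 3 | 4 | 4 | 5
  1 | 1 | 1 | 2 | 3 | 3 | 4 | 5 | 5 | 6
  1 | 1 | 2 | 3 | 4 | 4 | 5 | 6 | 6 | 7
  1 | 1 | 2 | 3 | 4 | 4 | 5 | 6 | 7 | 8
  1 | 2 | 3 | 4 | 5 | 5 | 6 | 7 | 8 | 9
  1 | 2 | 3 | 4 | 5 | 6 | 7 | 8 | 9 | 10

giving w = (5, 1, 10, 7, 8, 4, 3, 9, 2, 6) via Δ²R.

7 SE-corners of the 24-cell Rothe diagram give Ess(w):

[(1, 4, 0), (3, 9, 2), (5, 4, 1), (5, 6, 2), (6, 3, 1), (8, 2, 1), (8, 6, 4)]


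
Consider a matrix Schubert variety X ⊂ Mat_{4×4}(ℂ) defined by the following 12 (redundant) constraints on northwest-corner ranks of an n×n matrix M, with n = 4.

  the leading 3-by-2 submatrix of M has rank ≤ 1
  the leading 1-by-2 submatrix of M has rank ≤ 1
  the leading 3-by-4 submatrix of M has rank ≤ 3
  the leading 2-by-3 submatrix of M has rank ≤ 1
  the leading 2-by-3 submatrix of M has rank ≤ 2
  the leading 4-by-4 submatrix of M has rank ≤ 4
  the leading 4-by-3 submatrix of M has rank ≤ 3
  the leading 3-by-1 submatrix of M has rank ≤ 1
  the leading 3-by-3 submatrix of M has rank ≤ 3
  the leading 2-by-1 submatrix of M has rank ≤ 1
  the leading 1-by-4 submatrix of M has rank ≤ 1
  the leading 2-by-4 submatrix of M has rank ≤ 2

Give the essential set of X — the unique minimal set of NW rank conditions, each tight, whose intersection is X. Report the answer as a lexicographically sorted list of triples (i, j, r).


The tightest implied rank at each (i,j), from the 12 conditions:

  R[1]: 1 | 1 | 1 | 1
  R[2]: 1 | 1 | 1 | 2
  R[3]: 1 | 1 | 2 | 3
  R[4]: 1 | 2 | 3 | 4

so w = (1, 4, 3, 2).

Fulton essential set (2 of the 3 Rothe cells):

[(2, 3, 1), (3, 2, 1)]


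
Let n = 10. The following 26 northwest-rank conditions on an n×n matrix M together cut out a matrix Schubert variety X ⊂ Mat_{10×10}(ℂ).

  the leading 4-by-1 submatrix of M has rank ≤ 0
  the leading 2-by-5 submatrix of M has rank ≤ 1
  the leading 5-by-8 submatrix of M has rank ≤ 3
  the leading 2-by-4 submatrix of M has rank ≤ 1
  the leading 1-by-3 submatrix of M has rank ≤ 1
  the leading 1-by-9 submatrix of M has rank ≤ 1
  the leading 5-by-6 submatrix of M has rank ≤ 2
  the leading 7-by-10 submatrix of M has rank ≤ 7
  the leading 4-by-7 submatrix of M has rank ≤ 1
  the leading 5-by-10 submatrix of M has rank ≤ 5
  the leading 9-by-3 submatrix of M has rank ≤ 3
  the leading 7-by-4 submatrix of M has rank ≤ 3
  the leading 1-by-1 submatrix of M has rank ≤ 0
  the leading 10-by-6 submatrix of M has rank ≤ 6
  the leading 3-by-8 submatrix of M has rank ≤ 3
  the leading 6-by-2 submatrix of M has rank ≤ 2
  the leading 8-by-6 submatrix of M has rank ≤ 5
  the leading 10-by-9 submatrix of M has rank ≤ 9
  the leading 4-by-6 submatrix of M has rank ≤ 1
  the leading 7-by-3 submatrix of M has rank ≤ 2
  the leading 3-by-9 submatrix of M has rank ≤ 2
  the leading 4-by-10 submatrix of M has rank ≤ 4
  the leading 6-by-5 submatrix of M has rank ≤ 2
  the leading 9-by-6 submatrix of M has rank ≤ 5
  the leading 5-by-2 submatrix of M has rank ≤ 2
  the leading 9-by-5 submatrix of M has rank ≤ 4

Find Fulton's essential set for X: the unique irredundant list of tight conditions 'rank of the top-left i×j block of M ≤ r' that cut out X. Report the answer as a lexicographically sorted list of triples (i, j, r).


Reconstructing r_w from the 26 given conditions:

  row 1: 0, 1, 1, 1, 1, 1, 1, 1, 1, 1
  row 2: 0, 1, 1, 1, 1, 1, 1, 2, 2, 2
  row 3: 0, 1, 1, 1, 1, 1, 1, 2, 2, 3
  row 4: 0, 1, 1, 1, 1, 1, 1, 2, 3, 4
  row 5: 1, 2, 2, 2, 2, 2, 2, 3, 4, 5
  row 6: 1, 2, 2, 2, 2, 3, 3, 4, 5, 6
  row 7: 1, 2, 2, 3, 3, 4, 4, 5, 6, 7
  row 8: 1, 2, 3, 4, 4, 5, 5, 6, 7, 8
  row 9: 1, 2, 3, 4, 4, 5, 6, 7, 8, 9
  row 10: 1, 2, 3, 4, 5, 6, 7, 8, 9, 10

reading off 1-entries of Δ²R: w = (2, 8, 10, 9, 1, 6, 4, 3, 7, 5).

ℓ(w)=25; the 6 essential cells (i,j,r):

[(3, 9, 2), (4, 1, 0), (4, 7, 1), (6, 5, 2), (7, 3, 2), (9, 5, 4)]


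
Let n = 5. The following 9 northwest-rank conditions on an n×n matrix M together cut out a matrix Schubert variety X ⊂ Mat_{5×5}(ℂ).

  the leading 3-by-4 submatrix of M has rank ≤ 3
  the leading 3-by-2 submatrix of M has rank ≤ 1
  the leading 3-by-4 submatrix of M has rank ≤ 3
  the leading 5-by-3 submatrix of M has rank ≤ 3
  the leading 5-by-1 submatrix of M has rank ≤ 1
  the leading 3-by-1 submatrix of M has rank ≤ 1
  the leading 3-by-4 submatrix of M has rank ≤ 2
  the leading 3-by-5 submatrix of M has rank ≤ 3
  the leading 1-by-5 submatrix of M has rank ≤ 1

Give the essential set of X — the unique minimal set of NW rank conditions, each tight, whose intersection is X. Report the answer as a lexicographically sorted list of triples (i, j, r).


Reconstructing r_w from the 9 given conditions:

  R[1]: 1 | 1 | 1 | 1 | 1
  R[2]: 1 | 1 | 2 | 2 | 2
  R[3]: 1 | 1 | 2 | 2 | 3
  R[4]: 1 | 2 | 3 | 3 | 4
  R[5]: 1 | 2 | 3 | 4 | 5

hence w(1..5) = (1, 3, 5, 2, 4).

Rothe diagram D(w) (3 cells), 2 SE-corners (essential conditions):

[(3, 2, 1), (3, 4, 2)]


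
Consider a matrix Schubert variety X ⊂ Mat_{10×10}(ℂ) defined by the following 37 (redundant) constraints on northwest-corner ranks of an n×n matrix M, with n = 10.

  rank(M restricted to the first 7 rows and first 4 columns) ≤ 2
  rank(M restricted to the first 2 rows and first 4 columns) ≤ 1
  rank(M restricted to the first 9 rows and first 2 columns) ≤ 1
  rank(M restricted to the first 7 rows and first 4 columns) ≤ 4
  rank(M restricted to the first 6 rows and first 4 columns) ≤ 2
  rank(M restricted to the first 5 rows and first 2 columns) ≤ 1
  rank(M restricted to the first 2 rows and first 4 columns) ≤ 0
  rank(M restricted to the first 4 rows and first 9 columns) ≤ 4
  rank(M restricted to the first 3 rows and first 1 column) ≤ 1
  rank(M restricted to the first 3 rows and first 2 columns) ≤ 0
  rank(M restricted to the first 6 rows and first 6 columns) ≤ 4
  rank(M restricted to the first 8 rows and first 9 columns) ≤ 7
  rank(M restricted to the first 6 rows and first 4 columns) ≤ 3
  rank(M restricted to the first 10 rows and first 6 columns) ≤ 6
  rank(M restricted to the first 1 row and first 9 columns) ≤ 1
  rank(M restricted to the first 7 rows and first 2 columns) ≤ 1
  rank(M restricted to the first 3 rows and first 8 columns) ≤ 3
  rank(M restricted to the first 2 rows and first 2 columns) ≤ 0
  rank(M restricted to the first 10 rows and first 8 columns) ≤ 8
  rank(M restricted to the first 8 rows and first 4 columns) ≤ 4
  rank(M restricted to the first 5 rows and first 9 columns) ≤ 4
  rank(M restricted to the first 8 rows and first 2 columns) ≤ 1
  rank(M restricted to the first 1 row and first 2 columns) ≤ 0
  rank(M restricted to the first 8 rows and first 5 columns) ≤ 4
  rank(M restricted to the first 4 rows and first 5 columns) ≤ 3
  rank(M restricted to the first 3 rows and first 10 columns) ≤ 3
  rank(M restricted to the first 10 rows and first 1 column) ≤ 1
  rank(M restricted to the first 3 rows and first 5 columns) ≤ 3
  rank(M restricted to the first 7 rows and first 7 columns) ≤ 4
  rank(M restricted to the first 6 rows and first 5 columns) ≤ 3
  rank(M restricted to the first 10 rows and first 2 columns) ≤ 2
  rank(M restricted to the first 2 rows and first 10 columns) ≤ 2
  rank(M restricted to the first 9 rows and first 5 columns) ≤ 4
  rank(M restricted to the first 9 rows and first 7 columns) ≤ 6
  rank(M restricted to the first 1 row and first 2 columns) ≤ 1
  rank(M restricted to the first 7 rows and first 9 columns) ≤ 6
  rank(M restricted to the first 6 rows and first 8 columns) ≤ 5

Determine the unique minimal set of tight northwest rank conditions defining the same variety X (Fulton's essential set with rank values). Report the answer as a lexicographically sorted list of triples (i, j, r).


Propagating the 37 rank bounds to every northwest block:

  R[1]: 0 | 0 | 0 | 0 | 1 | 1 | 1 | 1 | 1 | 1
  R[2]: 0 | 0 | 0 | 0 | 1 | 2 | 2 | 2 | 2 | 2
  R[3]: 0 | 0 | 1 | 1 | 2 | 3 | 3 | 3 | 3 | 3
  R[4]: 1 | 1 | 2 | 2 | 3 | 4 | 4 | 4 | 4 | 4
  R[5]: 1 | 1 | 2 | 2 | 3 | 4 | 4 | 4 | 4 | 5
  R[6]: 1 | 1 | 2 | 2 | 3 | 4 | 4 | 5 | 5 | 6
  R[7]: 1 | 1 | 2 | 2 | 3 | 4 | 4 | 5 | 6 | 7
  R[8]: 1 | 1 | 2 | 3 | 4 | 5 | 5 | 6 | 7 | 8
  R[9]: 1 | 1 | 2 | 3 | 4 | 5 | 6 | 7 | 8 | 9
  R[10]: 1 | 2 | 3 | 4 | 5 | 6 | 7 | 8 | 9 | 10

giving w = (5, 6, 3, 1, 10, 8, 9, 4, 7, 2) via Δ²R.

ℓ(w)=23; the 6 essential cells (i,j,r):

[(2, 4, 0), (3, 2, 0), (5, 9, 4), (7, 4, 2), (7, 7, 4), (9, 2, 1)]


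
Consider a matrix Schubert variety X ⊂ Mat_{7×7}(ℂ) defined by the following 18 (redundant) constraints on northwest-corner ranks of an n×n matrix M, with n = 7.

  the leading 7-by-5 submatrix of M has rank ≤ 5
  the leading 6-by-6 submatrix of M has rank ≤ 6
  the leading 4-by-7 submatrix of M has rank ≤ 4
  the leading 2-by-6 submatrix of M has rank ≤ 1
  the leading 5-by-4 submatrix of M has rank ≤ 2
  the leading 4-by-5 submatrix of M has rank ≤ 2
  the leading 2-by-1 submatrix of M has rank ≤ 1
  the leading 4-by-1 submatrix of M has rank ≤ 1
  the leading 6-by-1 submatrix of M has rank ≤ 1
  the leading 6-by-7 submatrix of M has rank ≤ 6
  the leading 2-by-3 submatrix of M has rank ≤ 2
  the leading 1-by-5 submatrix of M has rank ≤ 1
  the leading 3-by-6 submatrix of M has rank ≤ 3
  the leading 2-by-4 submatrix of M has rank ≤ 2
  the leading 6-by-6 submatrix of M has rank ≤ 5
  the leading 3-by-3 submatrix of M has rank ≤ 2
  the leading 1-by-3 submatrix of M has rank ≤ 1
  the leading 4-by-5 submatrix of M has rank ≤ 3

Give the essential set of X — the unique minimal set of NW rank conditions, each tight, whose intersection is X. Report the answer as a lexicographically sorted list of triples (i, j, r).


Recovering R(i,j) via the rank-extension bound from the 18 conditions:

  R[1]: 1, 1, 1, 1, 1, 1, 1
  R[2]: 1, 1, 1, 1, 1, 1, 2
  R[3]: 1, 2, 2, 2, 2, 2, 3
  R[4]: 1, 2, 2, 2, 2, 3, 4
  R[5]: 1, 2, 2, 2, 3, 4, 5
  R[6]: 1, 2, 3, 3, 4, 5, 6
  R[7]: 1, 2, 3, 4, 5, 6, 7

giving w = (1, 7, 2, 6, 5, 3, 4) via Δ²R.

ℓ(w)=10; the 3 essential cells (i,j,r):

[(2, 6, 1), (4, 5, 2), (5, 4, 2)]


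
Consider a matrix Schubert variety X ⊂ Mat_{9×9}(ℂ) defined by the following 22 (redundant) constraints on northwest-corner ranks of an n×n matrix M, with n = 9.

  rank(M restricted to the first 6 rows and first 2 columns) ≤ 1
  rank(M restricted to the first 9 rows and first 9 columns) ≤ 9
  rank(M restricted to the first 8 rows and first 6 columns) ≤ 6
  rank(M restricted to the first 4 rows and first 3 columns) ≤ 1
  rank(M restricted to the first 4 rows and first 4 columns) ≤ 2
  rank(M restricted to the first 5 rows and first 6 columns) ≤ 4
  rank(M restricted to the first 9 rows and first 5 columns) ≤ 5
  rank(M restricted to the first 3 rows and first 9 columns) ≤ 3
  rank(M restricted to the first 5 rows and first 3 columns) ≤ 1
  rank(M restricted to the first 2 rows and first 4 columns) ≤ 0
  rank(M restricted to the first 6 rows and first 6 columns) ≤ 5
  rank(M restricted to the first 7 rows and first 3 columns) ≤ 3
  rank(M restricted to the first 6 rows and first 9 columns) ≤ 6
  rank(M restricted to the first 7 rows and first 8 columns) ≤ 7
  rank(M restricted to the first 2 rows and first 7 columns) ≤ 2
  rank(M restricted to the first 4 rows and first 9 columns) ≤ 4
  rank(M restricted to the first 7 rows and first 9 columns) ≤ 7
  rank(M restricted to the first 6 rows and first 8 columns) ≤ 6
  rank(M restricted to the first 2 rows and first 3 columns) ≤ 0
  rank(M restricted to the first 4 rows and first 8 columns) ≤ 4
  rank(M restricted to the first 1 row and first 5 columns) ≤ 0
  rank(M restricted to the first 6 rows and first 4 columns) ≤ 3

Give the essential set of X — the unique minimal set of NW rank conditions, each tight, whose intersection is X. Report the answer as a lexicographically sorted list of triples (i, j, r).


Propagating the 22 rank bounds to every northwest block:

  row 1: 0 | 0 | 0 | 0 | 0 | 1 | 1 | 1 | 1
  row 2: 0 | 0 | 0 | 0 | 1 | 2 | 2 | 2 | 2
  row 3: 1 | 1 | 1 | 1 | 2 | 3 | 3 | 3 | 3
  row 4: 1 | 1 | 1 | 2 | 3 | 4 | 4 | 4 | 4
  row 5: 1 | 1 | 1 | 2 | 3 | 4 | 5 | 5 | 5
  row 6: 1 | 1 | 2 | 3 | 4 | 5 | 6 | 6 | 6
  row 7: 1 | 2 | 3 | 4 | 5 | 6 | 7 | 7 | 7
  row 8: 1 | 2 | 3 | 4 | 5 | 6 | 7 | 8 | 8
  row 9: 1 | 2 | 3 | 4 | 5 | 6 | 7 | 8 | 9

the unique w with this rank table is (6, 5, 1, 4, 7, 3, 2, 8, 9).

Rothe diagram D(w) (14 cells), 4 SE-corners (essential conditions):

[(1, 5, 0), (2, 4, 0), (5, 3, 1), (6, 2, 1)]


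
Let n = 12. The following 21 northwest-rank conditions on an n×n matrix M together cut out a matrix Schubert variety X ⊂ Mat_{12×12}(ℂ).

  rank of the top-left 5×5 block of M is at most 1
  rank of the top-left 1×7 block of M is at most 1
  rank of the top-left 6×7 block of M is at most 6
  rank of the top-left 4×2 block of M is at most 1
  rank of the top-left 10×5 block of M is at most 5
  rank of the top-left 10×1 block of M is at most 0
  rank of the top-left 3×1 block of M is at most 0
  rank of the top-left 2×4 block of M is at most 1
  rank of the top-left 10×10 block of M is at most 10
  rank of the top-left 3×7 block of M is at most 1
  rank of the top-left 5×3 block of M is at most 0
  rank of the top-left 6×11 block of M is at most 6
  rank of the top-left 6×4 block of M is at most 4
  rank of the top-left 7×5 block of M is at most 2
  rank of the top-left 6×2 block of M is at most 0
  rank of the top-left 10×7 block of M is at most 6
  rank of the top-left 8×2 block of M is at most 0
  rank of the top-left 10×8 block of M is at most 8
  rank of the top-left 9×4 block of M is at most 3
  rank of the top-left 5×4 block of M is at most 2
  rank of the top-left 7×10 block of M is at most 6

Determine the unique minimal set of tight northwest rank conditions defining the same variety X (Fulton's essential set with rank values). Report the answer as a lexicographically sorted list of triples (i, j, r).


Recovering R(i,j) via the rank-extension bound from the 21 conditions:

  i=1: 0  0  0  1  1  1  1  1  1  1  1  1
  i=2: 0  0  0  1  1  1  1  2  2  2  2  2
  i=3: 0  0  0  1  1  1  1  2  3  3  3  3
  i=4: 0  0  0  1  1  2  2  3  4  4  4  4
  i=5: 0  0  0  1  1  2  3  4  5  5  5  5
  i=6: 0  0  1  2  2  3  4  5  6  6  6  6
  i=7: 0  0  1  2  2  3  4  5  6  6  7  7
  i=8: 0  0  1  2  3  4  5  6  7  7  8  8
  i=9: 0  1  2  3  4  5  6  7  8  8  9  9
  i=10: 0  1  2  3  4  5  6  7  8  9  10  10
  i=11: 1  2  3  4  5  6  7  8  9  10  11  11
  i=12: 1  2  3  4  5  6  7  8  9  10  11  12

the unique w with this rank table is (4, 8, 9, 6, 7, 3, 11, 5, 2, 10, 1, 12).

Rothe diagram D(w) (33 cells), 7 SE-corners (essential conditions):

[(3, 7, 1), (5, 3, 0), (5, 5, 1), (7, 5, 2), (7, 10, 6), (8, 2, 0), (10, 1, 0)]


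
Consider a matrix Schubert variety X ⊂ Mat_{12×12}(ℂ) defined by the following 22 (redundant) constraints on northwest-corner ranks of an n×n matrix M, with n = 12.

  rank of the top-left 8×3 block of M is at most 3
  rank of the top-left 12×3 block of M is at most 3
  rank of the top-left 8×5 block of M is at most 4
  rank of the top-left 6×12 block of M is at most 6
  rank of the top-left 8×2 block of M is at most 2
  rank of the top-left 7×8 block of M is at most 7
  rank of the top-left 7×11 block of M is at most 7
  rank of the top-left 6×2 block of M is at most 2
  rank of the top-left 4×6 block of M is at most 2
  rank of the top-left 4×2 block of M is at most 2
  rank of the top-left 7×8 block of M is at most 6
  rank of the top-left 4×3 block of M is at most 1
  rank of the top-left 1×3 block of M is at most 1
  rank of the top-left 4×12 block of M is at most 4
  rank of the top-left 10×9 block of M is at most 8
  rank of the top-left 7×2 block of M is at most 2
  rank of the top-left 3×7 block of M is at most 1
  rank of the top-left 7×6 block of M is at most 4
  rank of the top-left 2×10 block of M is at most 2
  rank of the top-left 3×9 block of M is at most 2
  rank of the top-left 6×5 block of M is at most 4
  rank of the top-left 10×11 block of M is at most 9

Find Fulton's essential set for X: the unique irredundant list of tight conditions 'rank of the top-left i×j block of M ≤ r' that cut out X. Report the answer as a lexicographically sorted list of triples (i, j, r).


The tightest implied rank at each (i,j), from the 22 conditions:

  1 1 1 1 1 1 1 1 1 1 1 1
  1 1 1 1 1 1 1 2 2 2 2 2
  1 1 1 1 1 1 1 2 2 3 3 3
  1 1 1 2 2 2 2 3 3 4 4 4
  1 2 2 3 3 3 3 4 4 5 5 5
  1 2 3 4 4 4 4 5 5 6 6 6
  1 2 3 4 4 4 5 6 6 7 7 7
  1 2 3 4 4 5 6 7 7 8 8 8
  1 2 3 4 5 6 7 8 8 9 9 9
  1 2 3 4 5 6 7 8 8 9 9 10
  1 2 3 4 5 6 7 8 9 10 10 11
  1 2 3 4 5 6 7 8 9 10 11 12

second differences of R give the permutation w = (1, 8, 10, 4, 2, 3, 7, 6, 5, 12, 9, 11).

Rothe diagram D(w) (20 cells), 7 SE-corners (essential conditions):

[(3, 7, 1), (3, 9, 2), (4, 3, 1), (7, 6, 4), (8, 5, 4), (10, 9, 8), (10, 11, 9)]


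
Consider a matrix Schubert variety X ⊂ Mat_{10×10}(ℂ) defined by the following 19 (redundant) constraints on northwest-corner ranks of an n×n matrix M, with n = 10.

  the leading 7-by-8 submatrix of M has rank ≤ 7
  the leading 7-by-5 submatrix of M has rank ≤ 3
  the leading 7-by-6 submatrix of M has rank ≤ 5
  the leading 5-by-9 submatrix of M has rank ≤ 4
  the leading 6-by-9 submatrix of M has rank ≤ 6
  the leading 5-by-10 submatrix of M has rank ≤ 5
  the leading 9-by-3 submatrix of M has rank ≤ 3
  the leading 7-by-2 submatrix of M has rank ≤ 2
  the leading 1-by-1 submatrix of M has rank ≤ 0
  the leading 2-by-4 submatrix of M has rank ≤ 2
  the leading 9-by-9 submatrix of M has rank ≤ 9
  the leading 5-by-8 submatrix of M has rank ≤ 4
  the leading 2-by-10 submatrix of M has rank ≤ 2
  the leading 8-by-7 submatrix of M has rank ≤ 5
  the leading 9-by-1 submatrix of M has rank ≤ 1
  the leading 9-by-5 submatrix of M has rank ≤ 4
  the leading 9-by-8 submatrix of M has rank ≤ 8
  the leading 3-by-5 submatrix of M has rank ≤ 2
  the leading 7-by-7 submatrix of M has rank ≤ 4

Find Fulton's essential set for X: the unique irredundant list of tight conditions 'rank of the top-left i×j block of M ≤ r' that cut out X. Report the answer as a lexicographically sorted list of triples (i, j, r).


Reconstructing r_w from the 19 given conditions:

  row 1: 0 | 1 | 1 | 1 | 1 | 1 | 1 | 1 | 1 | 1
  row 2: 1 | 2 | 2 | 2 | 2 | 2 | 2 | 2 | 2 | 2
  row 3: 1 | 2 | 2 | 2 | 2 | 3 | 3 | 3 | 3 | 3
  row 4: 1 | 2 | 3 | 3 | 3 | 4 | 4 | 4 | 4 | 4
  row 5: 1 | 2 | 3 | 3 | 3 | 4 | 4 | 4 | 4 | 5
  row 6: 1 | 2 | 3 | 3 | 3 | 4 | 4 | 5 | 5 | 6
  row 7: 1 | 2 | 3 | 3 | 3 | 4 | 4 | 5 | 6 | 7
  row 8: 1 | 2 | 3 | 4 | 4 | 5 | 5 | 6 | 7 | 8
  row 9: 1 | 2 | 3 | 4 | 4 | 5 | 6 | 7 | 8 | 9
  row 10: 1 | 2 | 3 | 4 | 5 | 6 | 7 | 8 | 9 | 10

second differences of R give the permutation w = (2, 1, 6, 3, 10, 8, 9, 4, 7, 5).

D(w) has 16 cells with 6 SE-corners; essential set:

[(1, 1, 0), (3, 5, 2), (5, 9, 4), (7, 5, 3), (7, 7, 4), (9, 5, 4)]


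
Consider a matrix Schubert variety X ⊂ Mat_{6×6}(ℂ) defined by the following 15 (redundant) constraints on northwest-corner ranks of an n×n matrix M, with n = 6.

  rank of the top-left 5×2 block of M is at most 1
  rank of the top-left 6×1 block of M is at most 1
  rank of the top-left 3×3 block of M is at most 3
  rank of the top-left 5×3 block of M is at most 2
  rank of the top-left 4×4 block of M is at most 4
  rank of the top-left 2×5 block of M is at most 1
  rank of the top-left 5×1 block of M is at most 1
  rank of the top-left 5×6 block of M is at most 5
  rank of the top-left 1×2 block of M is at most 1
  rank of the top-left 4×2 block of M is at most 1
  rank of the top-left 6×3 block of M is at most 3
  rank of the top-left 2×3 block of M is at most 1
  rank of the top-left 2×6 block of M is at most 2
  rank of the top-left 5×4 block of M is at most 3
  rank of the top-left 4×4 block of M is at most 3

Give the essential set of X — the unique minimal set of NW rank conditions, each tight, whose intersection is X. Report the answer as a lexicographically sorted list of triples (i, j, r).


Rank table r_w(6×6) implied by the 15 constraints:

  R[1]: 1  1  1  1  1  1
  R[2]: 1  1  1  1  1  2
  R[3]: 1  1  2  2  2  3
  R[4]: 1  1  2  3  3  4
  R[5]: 1  1  2  3  4  5
  R[6]: 1  2  3  4  5  6

hence w(1..6) = (1, 6, 3, 4, 5, 2).

2 SE-corners of the 7-cell Rothe diagram give Ess(w):

[(2, 5, 1), (5, 2, 1)]


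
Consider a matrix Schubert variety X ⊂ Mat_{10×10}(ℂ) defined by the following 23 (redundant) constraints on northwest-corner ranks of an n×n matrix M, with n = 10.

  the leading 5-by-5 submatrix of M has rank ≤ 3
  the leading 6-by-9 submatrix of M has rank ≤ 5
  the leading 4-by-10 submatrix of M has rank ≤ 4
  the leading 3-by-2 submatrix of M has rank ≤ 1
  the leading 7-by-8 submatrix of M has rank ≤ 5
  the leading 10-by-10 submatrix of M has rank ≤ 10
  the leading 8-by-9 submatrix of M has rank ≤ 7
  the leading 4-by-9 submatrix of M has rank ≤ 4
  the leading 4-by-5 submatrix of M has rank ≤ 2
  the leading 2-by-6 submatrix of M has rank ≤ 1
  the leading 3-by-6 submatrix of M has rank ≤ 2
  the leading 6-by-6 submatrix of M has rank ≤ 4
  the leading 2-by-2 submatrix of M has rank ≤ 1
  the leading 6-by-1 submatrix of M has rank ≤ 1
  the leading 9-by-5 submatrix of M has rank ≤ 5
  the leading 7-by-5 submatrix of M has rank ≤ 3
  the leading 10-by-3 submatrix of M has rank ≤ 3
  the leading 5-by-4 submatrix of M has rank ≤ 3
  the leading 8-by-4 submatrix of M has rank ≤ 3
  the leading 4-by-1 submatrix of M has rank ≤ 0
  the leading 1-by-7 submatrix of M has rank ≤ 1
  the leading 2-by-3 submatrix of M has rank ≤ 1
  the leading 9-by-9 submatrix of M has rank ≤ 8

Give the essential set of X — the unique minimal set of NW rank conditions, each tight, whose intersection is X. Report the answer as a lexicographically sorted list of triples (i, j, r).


Recovering R(i,j) via the rank-extension bound from the 23 conditions:

  0, 1, 1, 1, 1, 1, 1, 1, 1, 1
  0, 1, 1, 1, 1, 1, 2, 2, 2, 2
  0, 1, 2, 2, 2, 2, 3, 3, 3, 3
  0, 1, 2, 2, 2, 3, 4, 4, 4, 4
  1, 2, 3, 3, 3, 4, 5, 5, 5, 5
  1, 2, 3, 3, 3, 4, 5, 5, 5, 6
  1, 2, 3, 3, 3, 4, 5, 5, 6, 7
  1, 2, 3, 3, 4, 5, 6, 6, 7, 8
  1, 2, 3, 4, 5, 6, 7, 7, 8, 9
  1, 2, 3, 4, 5, 6, 7, 8, 9, 10

hence w(1..10) = (2, 7, 3, 6, 1, 10, 9, 5, 4, 8).

7 SE-corners of the 18-cell Rothe diagram give Ess(w):

[(2, 6, 1), (4, 1, 0), (4, 5, 2), (6, 9, 5), (7, 5, 3), (7, 8, 5), (8, 4, 3)]


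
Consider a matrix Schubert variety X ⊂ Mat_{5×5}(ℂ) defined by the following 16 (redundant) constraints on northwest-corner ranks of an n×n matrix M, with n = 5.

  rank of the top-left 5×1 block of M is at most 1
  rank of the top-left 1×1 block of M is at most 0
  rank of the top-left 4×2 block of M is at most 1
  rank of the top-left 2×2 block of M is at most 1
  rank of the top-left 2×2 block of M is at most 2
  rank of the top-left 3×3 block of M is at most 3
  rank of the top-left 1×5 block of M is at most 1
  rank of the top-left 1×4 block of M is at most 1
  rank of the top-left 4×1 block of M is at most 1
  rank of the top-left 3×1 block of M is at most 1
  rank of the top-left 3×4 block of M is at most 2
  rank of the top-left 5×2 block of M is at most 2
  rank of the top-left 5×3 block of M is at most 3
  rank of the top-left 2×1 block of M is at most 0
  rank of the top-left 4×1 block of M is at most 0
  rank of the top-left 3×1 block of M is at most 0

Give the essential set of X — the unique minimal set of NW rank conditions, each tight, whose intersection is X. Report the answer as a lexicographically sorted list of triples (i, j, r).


The tightest implied rank at each (i,j), from the 16 conditions:

  R[1]: 0 1 1 1 1
  R[2]: 0 1 2 2 2
  R[3]: 0 1 2 2 3
  R[4]: 0 1 2 3 4
  R[5]: 1 2 3 4 5

hence w(1..5) = (2, 3, 5, 4, 1).

Rothe diagram D(w) (5 cells), 2 SE-corners (essential conditions):

[(3, 4, 2), (4, 1, 0)]


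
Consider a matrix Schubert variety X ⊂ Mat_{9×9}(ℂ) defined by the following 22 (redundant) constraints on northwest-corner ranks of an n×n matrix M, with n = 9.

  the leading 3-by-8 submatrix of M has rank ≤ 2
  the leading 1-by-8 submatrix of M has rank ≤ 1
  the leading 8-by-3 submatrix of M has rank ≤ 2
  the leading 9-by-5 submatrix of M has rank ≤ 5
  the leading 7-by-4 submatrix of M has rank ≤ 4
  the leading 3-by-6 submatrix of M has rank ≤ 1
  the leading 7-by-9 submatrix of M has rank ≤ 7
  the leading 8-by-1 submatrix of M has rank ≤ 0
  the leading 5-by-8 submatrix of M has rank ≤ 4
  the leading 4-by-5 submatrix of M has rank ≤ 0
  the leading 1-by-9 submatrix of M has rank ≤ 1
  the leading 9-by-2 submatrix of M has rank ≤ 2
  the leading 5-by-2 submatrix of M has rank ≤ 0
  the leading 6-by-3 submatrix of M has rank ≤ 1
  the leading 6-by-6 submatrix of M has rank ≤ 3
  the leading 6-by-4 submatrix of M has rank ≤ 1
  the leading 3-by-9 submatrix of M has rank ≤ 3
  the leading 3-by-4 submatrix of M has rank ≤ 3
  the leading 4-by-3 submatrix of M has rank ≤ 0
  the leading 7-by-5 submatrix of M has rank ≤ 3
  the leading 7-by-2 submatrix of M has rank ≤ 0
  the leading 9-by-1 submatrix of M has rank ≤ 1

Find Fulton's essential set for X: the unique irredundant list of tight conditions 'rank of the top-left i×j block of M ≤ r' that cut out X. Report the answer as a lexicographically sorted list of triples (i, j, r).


The tightest implied rank at each (i,j), from the 22 conditions:

  i=1: 0  0  0  0  0  1  1  1  1
  i=2: 0  0  0  0  0  1  2  2  2
  i=3: 0  0  0  0  0  1  2  2  3
  i=4: 0  0  0  0  0  1  2  3  4
  i=5: 0  0  1  1  1  2  3  4  5
  i=6: 0  0  1  1  2  3  4  5  6
  i=7: 0  0  1  2  3  4  5  6  7
  i=8: 0  1  2  3  4  5  6  7  8
  i=9: 1  2  3  4  5  6  7  8  9

the unique w with this rank table is (6, 7, 9, 8, 3, 5, 4, 2, 1).

|D(w)|=29, |Ess(w)|=5:

[(3, 8, 2), (4, 5, 0), (6, 4, 1), (7, 2, 0), (8, 1, 0)]


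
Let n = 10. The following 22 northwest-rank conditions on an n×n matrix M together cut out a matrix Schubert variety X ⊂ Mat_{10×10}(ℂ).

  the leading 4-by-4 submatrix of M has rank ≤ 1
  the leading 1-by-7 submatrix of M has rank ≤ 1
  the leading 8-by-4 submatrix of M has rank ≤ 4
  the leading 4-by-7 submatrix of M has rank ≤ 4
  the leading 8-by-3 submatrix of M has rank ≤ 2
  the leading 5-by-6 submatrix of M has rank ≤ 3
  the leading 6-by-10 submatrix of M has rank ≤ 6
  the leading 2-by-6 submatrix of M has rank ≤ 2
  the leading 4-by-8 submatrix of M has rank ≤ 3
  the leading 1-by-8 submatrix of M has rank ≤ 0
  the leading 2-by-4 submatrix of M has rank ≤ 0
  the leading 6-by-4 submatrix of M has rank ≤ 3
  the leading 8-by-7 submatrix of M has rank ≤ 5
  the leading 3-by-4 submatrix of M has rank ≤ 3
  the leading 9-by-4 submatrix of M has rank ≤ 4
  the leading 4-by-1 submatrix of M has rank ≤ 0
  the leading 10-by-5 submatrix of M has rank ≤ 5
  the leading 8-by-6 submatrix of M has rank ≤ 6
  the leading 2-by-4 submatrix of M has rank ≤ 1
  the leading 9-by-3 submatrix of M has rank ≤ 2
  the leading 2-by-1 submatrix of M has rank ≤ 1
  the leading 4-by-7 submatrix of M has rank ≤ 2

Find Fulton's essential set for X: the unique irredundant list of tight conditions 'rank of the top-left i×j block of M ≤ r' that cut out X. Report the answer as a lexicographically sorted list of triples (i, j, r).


Propagating the 22 rank bounds to every northwest block:

  0 | 0 | 0 | 0 | 0 | 0 | 0 | 0 | 1 | 1
  0 | 0 | 0 | 0 | 1 | 1 | 1 | 1 | 2 | 2
  0 | 1 | 1 | 1 | 2 | 2 | 2 | 2 | 3 | 3
  0 | 1 | 1 | 1 | 2 | 2 | 2 | 3 | 4 | 4
  1 | 2 | 2 | 2 | 3 | 3 | 3 | 4 | 5 | 5
  1 | 2 | 2 | 3 | 4 | 4 | 4 | 5 | 6 | 6
  1 | 2 | 2 | 3 | 4 | 5 | 5 | 6 | 7 | 7
  1 | 2 | 2 | 3 | 4 | 5 | 5 | 6 | 7 | 8
  1 | 2 | 2 | 3 | 4 | 5 | 6 | 7 | 8 | 9
  1 | 2 | 3 | 4 | 5 | 6 | 7 | 8 | 9 | 10

giving w = (9, 5, 2, 8, 1, 4, 6, 10, 7, 3) via Δ²R.

7 SE-corners of the 23-cell Rothe diagram give Ess(w):

[(1, 8, 0), (2, 4, 0), (4, 1, 0), (4, 4, 1), (4, 7, 2), (8, 7, 5), (9, 3, 2)]


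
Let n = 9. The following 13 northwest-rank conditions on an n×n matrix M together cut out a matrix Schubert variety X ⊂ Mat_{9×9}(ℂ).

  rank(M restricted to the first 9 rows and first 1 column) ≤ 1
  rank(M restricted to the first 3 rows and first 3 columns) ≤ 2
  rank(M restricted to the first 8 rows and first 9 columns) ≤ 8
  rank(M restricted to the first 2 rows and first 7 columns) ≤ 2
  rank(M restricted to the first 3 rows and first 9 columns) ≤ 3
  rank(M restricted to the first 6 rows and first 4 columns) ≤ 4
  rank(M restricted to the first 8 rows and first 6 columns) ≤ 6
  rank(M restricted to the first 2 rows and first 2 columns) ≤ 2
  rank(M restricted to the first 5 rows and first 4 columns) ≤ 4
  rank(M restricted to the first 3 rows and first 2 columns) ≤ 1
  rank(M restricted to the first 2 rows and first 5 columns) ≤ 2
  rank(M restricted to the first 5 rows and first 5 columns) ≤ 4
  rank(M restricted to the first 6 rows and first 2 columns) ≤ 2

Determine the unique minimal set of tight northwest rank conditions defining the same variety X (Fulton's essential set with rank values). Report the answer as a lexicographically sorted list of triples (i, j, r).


Computing R[i][j] = min implied NW-rank bound (n=9, 13 conditions):

  R[1]: 1 | 1 | 1 | 1 | 1 | 1 | 1 | 1 | 1
  R[2]: 1 | 1 | 2 | 2 | 2 | 2 | 2 | 2 | 2
  R[3]: 1 | 1 | 2 | 3 | 3 | 3 | 3 | 3 | 3
  R[4]: 1 | 2 | 3 | 4 | 4 | 4 | 4 | 4 | 4
  R[5]: 1 | 2 | 3 | 4 | 4 | 5 | 5 | 5 | 5
  R[6]: 1 | 2 | 3 | 4 | 5 | 6 | 6 | 6 | 6
  R[7]: 1 | 2 | 3 | 4 | 5 | 6 | 7 | 7 | 7
  R[8]: 1 | 2 | 3 | 4 | 5 | 6 | 7 | 8 | 8
  R[9]: 1 | 2 | 3 | 4 | 5 | 6 | 7 | 8 | 9

second differences of R give the permutation w = (1, 3, 4, 2, 6, 5, 7, 8, 9).

D(w) has 3 cells with 2 SE-corners; essential set:

[(3, 2, 1), (5, 5, 4)]


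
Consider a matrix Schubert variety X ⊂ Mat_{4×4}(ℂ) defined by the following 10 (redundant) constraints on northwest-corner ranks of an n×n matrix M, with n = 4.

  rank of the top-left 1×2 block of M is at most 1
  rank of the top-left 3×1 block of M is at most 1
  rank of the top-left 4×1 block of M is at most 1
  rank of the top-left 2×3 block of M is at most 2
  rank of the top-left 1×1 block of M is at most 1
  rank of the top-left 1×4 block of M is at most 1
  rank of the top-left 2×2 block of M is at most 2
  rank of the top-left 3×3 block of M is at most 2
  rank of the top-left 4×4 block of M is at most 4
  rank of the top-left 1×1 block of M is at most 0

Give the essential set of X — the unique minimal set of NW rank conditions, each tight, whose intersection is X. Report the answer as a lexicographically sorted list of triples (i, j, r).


Reconstructing r_w from the 10 given conditions:

  i=1: 0 | 1 | 1 | 1
  i=2: 1 | 2 | 2 | 2
  i=3: 1 | 2 | 2 | 3
  i=4: 1 | 2 | 3 | 4

giving w = (2, 1, 4, 3) via Δ²R.

2 SE-corners of the 2-cell Rothe diagram give Ess(w):

[(1, 1, 0), (3, 3, 2)]


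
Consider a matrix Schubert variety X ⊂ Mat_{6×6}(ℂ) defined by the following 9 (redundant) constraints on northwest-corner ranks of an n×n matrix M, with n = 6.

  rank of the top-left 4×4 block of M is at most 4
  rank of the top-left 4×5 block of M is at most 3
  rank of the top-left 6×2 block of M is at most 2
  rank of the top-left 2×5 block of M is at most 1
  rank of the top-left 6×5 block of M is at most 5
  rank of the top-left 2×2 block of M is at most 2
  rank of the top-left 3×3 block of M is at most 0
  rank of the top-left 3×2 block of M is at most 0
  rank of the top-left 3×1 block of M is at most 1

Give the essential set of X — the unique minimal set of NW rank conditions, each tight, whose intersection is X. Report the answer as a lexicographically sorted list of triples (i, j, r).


Propagating the 9 rank bounds to every northwest block:

  i=1: 0 0 0 1 1 1
  i=2: 0 0 0 1 1 2
  i=3: 0 0 0 1 2 3
  i=4: 1 1 1 2 3 4
  i=5: 1 2 2 3 4 5
  i=6: 1 2 3 4 5 6

so w = (4, 6, 5, 1, 2, 3).

D(w) has 10 cells with 2 SE-corners; essential set:

[(2, 5, 1), (3, 3, 0)]


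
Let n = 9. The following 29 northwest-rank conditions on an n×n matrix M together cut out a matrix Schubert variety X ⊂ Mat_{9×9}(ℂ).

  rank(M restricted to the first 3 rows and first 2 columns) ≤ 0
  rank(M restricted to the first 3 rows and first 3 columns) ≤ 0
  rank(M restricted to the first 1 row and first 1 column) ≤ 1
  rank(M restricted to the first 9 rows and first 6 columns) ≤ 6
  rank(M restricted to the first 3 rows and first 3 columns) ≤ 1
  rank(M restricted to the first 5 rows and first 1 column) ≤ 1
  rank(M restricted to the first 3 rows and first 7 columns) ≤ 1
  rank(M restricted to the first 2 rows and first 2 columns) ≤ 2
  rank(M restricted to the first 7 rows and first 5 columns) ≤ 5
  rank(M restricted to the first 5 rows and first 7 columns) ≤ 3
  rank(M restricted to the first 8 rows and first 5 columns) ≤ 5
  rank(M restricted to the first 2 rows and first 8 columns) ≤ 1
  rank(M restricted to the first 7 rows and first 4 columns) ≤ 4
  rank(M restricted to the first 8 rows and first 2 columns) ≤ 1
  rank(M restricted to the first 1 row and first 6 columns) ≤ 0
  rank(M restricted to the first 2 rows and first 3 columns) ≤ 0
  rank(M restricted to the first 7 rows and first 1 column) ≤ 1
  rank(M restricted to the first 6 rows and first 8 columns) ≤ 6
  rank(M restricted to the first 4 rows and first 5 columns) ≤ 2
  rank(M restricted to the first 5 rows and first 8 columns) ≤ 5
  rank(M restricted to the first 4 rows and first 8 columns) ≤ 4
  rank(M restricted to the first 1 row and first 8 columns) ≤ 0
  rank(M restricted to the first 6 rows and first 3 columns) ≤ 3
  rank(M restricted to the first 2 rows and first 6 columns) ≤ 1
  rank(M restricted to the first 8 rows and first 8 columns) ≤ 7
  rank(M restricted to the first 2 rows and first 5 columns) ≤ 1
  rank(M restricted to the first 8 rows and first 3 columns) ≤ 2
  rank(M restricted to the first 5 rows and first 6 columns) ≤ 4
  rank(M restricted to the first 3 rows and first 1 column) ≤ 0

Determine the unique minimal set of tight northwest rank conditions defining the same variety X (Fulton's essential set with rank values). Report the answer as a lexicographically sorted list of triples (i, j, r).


The tightest implied rank at each (i,j), from the 29 conditions:

  0 | 0 | 0 | 0 | 0 | 0 | 0 | 0 | 1
  0 | 0 | 0 | 1 | 1 | 1 | 1 | 1 | 2
  0 | 0 | 0 | 1 | 1 | 1 | 1 | 2 | 3
  1 | 1 | 1 | 2 | 2 | 2 | 2 | 3 | 4
  1 | 1 | 2 | 3 | 3 | 3 | 3 | 4 | 5
  1 | 1 | 2 | 3 | 4 | 4 | 4 | 5 | 6
  1 | 1 | 2 | 3 | 4 | 5 | 5 | 6 | 7
  1 | 1 | 2 | 3 | 4 | 5 | 6 | 7 | 8
  1 | 2 | 3 | 4 | 5 | 6 | 7 | 8 | 9

reading off 1-entries of Δ²R: w = (9, 4, 8, 1, 3, 5, 6, 7, 2).

|D(w)|=21, |Ess(w)|=4:

[(1, 8, 0), (3, 3, 0), (3, 7, 1), (8, 2, 1)]


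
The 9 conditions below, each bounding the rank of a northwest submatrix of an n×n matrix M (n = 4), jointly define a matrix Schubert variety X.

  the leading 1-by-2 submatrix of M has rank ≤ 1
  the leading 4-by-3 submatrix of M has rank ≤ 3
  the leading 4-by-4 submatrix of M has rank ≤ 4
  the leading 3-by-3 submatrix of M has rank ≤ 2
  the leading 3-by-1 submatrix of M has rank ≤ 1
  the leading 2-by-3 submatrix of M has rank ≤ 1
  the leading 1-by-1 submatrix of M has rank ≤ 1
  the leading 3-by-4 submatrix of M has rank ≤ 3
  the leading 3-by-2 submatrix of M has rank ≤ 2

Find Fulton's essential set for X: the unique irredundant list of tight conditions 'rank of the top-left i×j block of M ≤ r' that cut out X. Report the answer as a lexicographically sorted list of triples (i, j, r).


Computing R[i][j] = min implied NW-rank bound (n=4, 9 conditions):

  i=1: 1, 1, 1, 1
  i=2: 1, 1, 1, 2
  i=3: 1, 2, 2, 3
  i=4: 1, 2, 3, 4

hence w(1..4) = (1, 4, 2, 3).

Rothe diagram D(w) (2 cells), 1 SE-corner (essential condition):

[(2, 3, 1)]


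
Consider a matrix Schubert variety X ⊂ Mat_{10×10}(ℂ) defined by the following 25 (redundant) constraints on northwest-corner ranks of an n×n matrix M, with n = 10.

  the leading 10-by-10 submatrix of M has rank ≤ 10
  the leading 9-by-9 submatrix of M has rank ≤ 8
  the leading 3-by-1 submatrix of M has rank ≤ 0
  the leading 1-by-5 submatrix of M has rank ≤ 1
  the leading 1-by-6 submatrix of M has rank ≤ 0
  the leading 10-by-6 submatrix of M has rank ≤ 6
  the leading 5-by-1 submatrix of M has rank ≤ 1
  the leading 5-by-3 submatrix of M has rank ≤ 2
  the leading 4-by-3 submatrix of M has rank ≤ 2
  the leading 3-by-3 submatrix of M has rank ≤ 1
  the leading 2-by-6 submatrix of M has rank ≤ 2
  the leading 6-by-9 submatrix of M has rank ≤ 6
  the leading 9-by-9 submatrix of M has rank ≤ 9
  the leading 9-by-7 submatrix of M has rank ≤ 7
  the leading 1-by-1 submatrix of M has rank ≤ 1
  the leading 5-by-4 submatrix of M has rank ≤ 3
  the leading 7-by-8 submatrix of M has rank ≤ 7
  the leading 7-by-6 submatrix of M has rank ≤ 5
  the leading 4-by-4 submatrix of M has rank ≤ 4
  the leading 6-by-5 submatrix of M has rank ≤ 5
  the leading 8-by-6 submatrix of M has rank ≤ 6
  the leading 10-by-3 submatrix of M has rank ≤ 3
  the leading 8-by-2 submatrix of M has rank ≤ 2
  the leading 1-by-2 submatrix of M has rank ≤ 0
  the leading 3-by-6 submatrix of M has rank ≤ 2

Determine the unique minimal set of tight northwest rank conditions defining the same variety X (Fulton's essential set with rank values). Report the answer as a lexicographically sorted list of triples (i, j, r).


Computing R[i][j] = min implied NW-rank bound (n=10, 25 conditions):

  0  0  0  0  0  0  1  1  1  1
  0  1  1  1  1  1  2  2  2  2
  0  1  1  2  2  2  3  3  3  3
  1  2  2  3  3  3  4  4  4  4
  1  2  2  3  4  4  5  5  5  5
  1  2  3  4  5  5  6  6  6  6
  1  2  3  4  5  5  6  7  7  7
  1  2  3  4  5  6  7  8  8  8
  1  2  3  4  5  6  7  8  8  9
  1  2  3  4  5  6  7  8  9  10

reading off 1-entries of Δ²R: w = (7, 2, 4, 1, 5, 3, 8, 6, 10, 9).

ℓ(w)=12; the 6 essential cells (i,j,r):

[(1, 6, 0), (3, 1, 0), (3, 3, 1), (5, 3, 2), (7, 6, 5), (9, 9, 8)]
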